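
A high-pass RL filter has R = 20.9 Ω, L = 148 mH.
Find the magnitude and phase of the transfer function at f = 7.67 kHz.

Step 1 — Angular frequency: ω = 2π·7670 = 4.819e+04 rad/s.
Step 2 — Transfer function: H(jω) = jωL/(R + jωL).
Step 3 — Numerator jωL = j·7132; denominator R + jωL = 20.9 + j7132.
Step 4 — H = 1 + j0.00293.
Step 5 — Magnitude: |H| = 1 (-0.0 dB); phase: φ = 0.2°.

|H| = 1 (-0.0 dB), φ = 0.2°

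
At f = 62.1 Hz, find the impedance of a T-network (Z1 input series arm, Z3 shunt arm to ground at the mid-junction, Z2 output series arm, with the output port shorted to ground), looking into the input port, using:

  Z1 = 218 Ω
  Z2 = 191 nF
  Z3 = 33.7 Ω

Step 1 — Angular frequency: ω = 2π·f = 2π·62.1 = 390.2 rad/s.
Step 2 — Component impedances:
  Z1: Z = R = 218 Ω
  Z2: Z = 1/(jωC) = -j/(ω·C) = 0 - j1.342e+04 Ω
  Z3: Z = R = 33.7 Ω
Step 3 — With the output port shorted to ground, the output series arm Z2 runs from the junction to ground; the shunt arm Z3 also runs from the junction to ground. They appear in parallel: Z3 || Z2 = 33.7 - j0.08464 Ω.
Step 4 — Series with input arm Z1: Z_in = Z1 + (Z3 || Z2) = 251.7 - j0.08464 Ω = 251.7∠-0.0° Ω.

Z = 251.7 - j0.08464 Ω = 251.7∠-0.0° Ω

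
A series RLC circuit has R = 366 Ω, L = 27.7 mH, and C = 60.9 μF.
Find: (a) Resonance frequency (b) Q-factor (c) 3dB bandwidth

Step 1 — Resonance: ω₀ = 1/√(LC) = 1/√(0.0277·6.09e-05) = 769.9 rad/s.
Step 2 — f₀ = ω₀/(2π) = 122.5 Hz.
Step 3 — Series Q: Q = ω₀L/R = 769.9·0.0277/366 = 0.05827.
Step 4 — Bandwidth: Δω = ω₀/Q = 1.321e+04 rad/s; BW = Δω/(2π) = 2103 Hz.

(a) f₀ = 122.5 Hz  (b) Q = 0.05827  (c) BW = 2103 Hz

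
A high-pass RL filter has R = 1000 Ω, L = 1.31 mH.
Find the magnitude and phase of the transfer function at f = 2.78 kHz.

Step 1 — Angular frequency: ω = 2π·2780 = 1.747e+04 rad/s.
Step 2 — Transfer function: H(jω) = jωL/(R + jωL).
Step 3 — Numerator jωL = j·22.88; denominator R + jωL = 1000 + j22.88.
Step 4 — H = 0.0005233 + j0.02287.
Step 5 — Magnitude: |H| = 0.02288 (-32.8 dB); phase: φ = 88.7°.

|H| = 0.02288 (-32.8 dB), φ = 88.7°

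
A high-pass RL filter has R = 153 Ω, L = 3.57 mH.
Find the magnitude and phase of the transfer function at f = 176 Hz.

Step 1 — Angular frequency: ω = 2π·176 = 1106 rad/s.
Step 2 — Transfer function: H(jω) = jωL/(R + jωL).
Step 3 — Numerator jωL = j·3.948; denominator R + jωL = 153 + j3.948.
Step 4 — H = 0.0006653 + j0.02579.
Step 5 — Magnitude: |H| = 0.02579 (-31.8 dB); phase: φ = 88.5°.

|H| = 0.02579 (-31.8 dB), φ = 88.5°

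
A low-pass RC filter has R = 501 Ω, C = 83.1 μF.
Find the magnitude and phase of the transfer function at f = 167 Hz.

Step 1 — Angular frequency: ω = 2π·167 = 1049 rad/s.
Step 2 — Transfer function: H(jω) = 1/(1 + jωRC).
Step 3 — Denominator: 1 + jωRC = 1 + j·1049·501·8.31e-05 = 1 + j43.69.
Step 4 — H = 0.0005237 - j0.02288.
Step 5 — Magnitude: |H| = 0.02289 (-32.8 dB); phase: φ = -88.7°.

|H| = 0.02289 (-32.8 dB), φ = -88.7°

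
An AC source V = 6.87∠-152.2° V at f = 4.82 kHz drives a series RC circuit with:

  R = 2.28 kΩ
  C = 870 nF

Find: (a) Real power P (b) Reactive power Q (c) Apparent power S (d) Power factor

Step 1 — Angular frequency: ω = 2π·f = 2π·4820 = 3.028e+04 rad/s.
Step 2 — Component impedances:
  R: Z = R = 2280 Ω
  C: Z = 1/(jωC) = -j/(ω·C) = 0 - j37.95 Ω
Step 3 — Series combination: Z_total = R + C = 2280 - j37.95 Ω = 2280∠-1.0° Ω.
Step 4 — Source phasor: V = 6.87∠-152.2° V = -6.077 - j3.204 V.
Step 5 — Current: I = V / Z = -0.002641 - j0.001449 A = 0.003013∠-151.2° A.
Step 6 — Complex power: S = V·I* = 0.02069 - j0.0003445 VA.
Step 7 — Real power: P = Re(S) = 0.02069 W.
Step 8 — Reactive power: Q = Im(S) = -0.0003445 VAR.
Step 9 — Apparent power: |S| = 0.0207 VA.
Step 10 — Power factor: PF = P/|S| = 0.9999 (leading).

(a) P = 0.02069 W  (b) Q = -0.0003445 VAR  (c) S = 0.0207 VA  (d) PF = 0.9999 (leading)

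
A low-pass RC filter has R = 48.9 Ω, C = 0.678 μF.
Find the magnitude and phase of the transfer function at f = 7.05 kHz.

Step 1 — Angular frequency: ω = 2π·7050 = 4.43e+04 rad/s.
Step 2 — Transfer function: H(jω) = 1/(1 + jωRC).
Step 3 — Denominator: 1 + jωRC = 1 + j·4.43e+04·48.9·6.78e-07 = 1 + j1.469.
Step 4 — H = 0.3168 - j0.4652.
Step 5 — Magnitude: |H| = 0.5628 (-5.0 dB); phase: φ = -55.7°.

|H| = 0.5628 (-5.0 dB), φ = -55.7°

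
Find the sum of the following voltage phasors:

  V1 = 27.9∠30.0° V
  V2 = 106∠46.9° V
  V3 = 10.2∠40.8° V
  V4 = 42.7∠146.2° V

Step 1 — Convert each phasor to rectangular form:
  V1 = 27.9·(cos(30.0°) + j·sin(30.0°)) = 24.16 + j13.95 V
  V2 = 106·(cos(46.9°) + j·sin(46.9°)) = 72.43 + j77.4 V
  V3 = 10.2·(cos(40.8°) + j·sin(40.8°)) = 7.721 + j6.665 V
  V4 = 42.7·(cos(146.2°) + j·sin(146.2°)) = -35.48 + j23.75 V
Step 2 — Sum components: V_total = 68.83 + j121.8 V.
Step 3 — Convert to polar: |V_total| = 139.9 V, ∠V_total = 60.5°.

V_total = 139.9∠60.5° V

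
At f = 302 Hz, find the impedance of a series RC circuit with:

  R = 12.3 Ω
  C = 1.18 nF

Step 1 — Angular frequency: ω = 2π·f = 2π·302 = 1898 rad/s.
Step 2 — Component impedances:
  R: Z = R = 12.3 Ω
  C: Z = 1/(jωC) = -j/(ω·C) = 0 - j4.466e+05 Ω
Step 3 — Series combination: Z_total = R + C = 12.3 - j4.466e+05 Ω = 4.466e+05∠-90.0° Ω.

Z = 12.3 - j4.466e+05 Ω = 4.466e+05∠-90.0° Ω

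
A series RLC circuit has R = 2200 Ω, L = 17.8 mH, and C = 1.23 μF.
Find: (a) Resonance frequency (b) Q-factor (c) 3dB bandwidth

Step 1 — Resonance: ω₀ = 1/√(LC) = 1/√(0.0178·1.23e-06) = 6758 rad/s.
Step 2 — f₀ = ω₀/(2π) = 1076 Hz.
Step 3 — Series Q: Q = ω₀L/R = 6758·0.0178/2200 = 0.05468.
Step 4 — Bandwidth: Δω = ω₀/Q = 1.236e+05 rad/s; BW = Δω/(2π) = 1.967e+04 Hz.

(a) f₀ = 1076 Hz  (b) Q = 0.05468  (c) BW = 1.967e+04 Hz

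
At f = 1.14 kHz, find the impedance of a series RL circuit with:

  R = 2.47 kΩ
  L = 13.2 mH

Step 1 — Angular frequency: ω = 2π·f = 2π·1140 = 7163 rad/s.
Step 2 — Component impedances:
  R: Z = R = 2470 Ω
  L: Z = jωL = j·7163·0.0132 = 0 + j94.55 Ω
Step 3 — Series combination: Z_total = R + L = 2470 + j94.55 Ω = 2472∠2.2° Ω.

Z = 2470 + j94.55 Ω = 2472∠2.2° Ω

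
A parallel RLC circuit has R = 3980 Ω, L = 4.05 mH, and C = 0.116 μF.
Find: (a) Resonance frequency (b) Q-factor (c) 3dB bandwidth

Step 1 — Resonance: ω₀ = 1/√(LC) = 1/√(0.00405·1.16e-07) = 4.614e+04 rad/s.
Step 2 — f₀ = ω₀/(2π) = 7343 Hz.
Step 3 — Parallel Q: Q = R/(ω₀L) = 3980/(4.614e+04·0.00405) = 21.3.
Step 4 — Bandwidth: Δω = ω₀/Q = 2166 rad/s; BW = Δω/(2π) = 344.7 Hz.

(a) f₀ = 7343 Hz  (b) Q = 21.3  (c) BW = 344.7 Hz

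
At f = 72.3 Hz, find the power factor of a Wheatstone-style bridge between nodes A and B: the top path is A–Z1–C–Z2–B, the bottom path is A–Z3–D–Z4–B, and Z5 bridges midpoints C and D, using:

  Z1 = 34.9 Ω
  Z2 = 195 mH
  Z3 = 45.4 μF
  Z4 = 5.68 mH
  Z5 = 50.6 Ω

Step 1 — Angular frequency: ω = 2π·f = 2π·72.3 = 454.3 rad/s.
Step 2 — Component impedances:
  Z1: Z = R = 34.9 Ω
  Z2: Z = jωL = j·454.3·0.195 = 0 + j88.58 Ω
  Z3: Z = 1/(jωC) = -j/(ω·C) = 0 - j48.49 Ω
  Z4: Z = jωL = j·454.3·0.00568 = 0 + j2.58 Ω
  Z5: Z = R = 50.6 Ω
Step 3 — Bridge requires nodal analysis (the Z5 bridge couples midpoints C and D, so the two paths cannot be reduced to a simple series/parallel combination). Setting node B to ground and injecting 1 A at node A, the 3-node admittance system at A, C, D solves to V_A = Z_AB = 27.01 - j34.63 Ω = 43.92∠-52.0° Ω.
Step 4 — Power factor: PF = cos(φ) = Re(Z)/|Z| = 27.01/43.92 = 0.615.
Step 5 — Type: Im(Z) = -34.63 ⇒ leading (phase φ = -52.0°).

PF = 0.615 (leading, φ = -52.0°)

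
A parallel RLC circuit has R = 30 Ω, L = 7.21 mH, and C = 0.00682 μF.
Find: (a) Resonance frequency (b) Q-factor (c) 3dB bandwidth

Step 1 — Resonance: ω₀ = 1/√(LC) = 1/√(0.00721·6.82e-09) = 1.426e+05 rad/s.
Step 2 — f₀ = ω₀/(2π) = 2.27e+04 Hz.
Step 3 — Parallel Q: Q = R/(ω₀L) = 30/(1.426e+05·0.00721) = 0.02918.
Step 4 — Bandwidth: Δω = ω₀/Q = 4.888e+06 rad/s; BW = Δω/(2π) = 7.779e+05 Hz.

(a) f₀ = 2.27e+04 Hz  (b) Q = 0.02918  (c) BW = 7.779e+05 Hz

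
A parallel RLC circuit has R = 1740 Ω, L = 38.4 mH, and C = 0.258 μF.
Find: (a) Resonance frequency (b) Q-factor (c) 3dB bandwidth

Step 1 — Resonance: ω₀ = 1/√(LC) = 1/√(0.0384·2.58e-07) = 1.005e+04 rad/s.
Step 2 — f₀ = ω₀/(2π) = 1599 Hz.
Step 3 — Parallel Q: Q = R/(ω₀L) = 1740/(1.005e+04·0.0384) = 4.51.
Step 4 — Bandwidth: Δω = ω₀/Q = 2228 rad/s; BW = Δω/(2π) = 354.5 Hz.

(a) f₀ = 1599 Hz  (b) Q = 4.51  (c) BW = 354.5 Hz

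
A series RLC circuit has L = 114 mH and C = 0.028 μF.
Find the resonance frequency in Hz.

Step 1 — Resonance condition Im(Z)=0 gives ω₀ = 1/√(LC).
Step 2 — ω₀ = 1/√(0.114·2.8e-08) = 1.77e+04 rad/s.
Step 3 — f₀ = ω₀/(2π) = 2817 Hz.

f₀ = 2817 Hz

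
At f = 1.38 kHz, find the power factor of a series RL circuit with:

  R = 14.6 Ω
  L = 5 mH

Step 1 — Angular frequency: ω = 2π·f = 2π·1380 = 8671 rad/s.
Step 2 — Component impedances:
  R: Z = R = 14.6 Ω
  L: Z = jωL = j·8671·0.005 = 0 + j43.35 Ω
Step 3 — Series combination: Z_total = R + L = 14.6 + j43.35 Ω = 45.75∠71.4° Ω.
Step 4 — Power factor: PF = cos(φ) = Re(Z)/|Z| = 14.6/45.746 = 0.3192.
Step 5 — Type: Im(Z) = 43.35 ⇒ lagging (phase φ = 71.4°).

PF = 0.3192 (lagging, φ = 71.4°)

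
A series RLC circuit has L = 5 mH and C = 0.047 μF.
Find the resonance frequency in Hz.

Step 1 — Resonance condition Im(Z)=0 gives ω₀ = 1/√(LC).
Step 2 — ω₀ = 1/√(0.005·4.7e-08) = 6.523e+04 rad/s.
Step 3 — f₀ = ω₀/(2π) = 1.038e+04 Hz.

f₀ = 1.038e+04 Hz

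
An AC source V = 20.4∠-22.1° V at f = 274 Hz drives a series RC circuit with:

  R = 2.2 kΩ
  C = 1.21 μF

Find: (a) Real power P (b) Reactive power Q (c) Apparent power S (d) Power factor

Step 1 — Angular frequency: ω = 2π·f = 2π·274 = 1722 rad/s.
Step 2 — Component impedances:
  R: Z = R = 2200 Ω
  C: Z = 1/(jωC) = -j/(ω·C) = 0 - j480 Ω
Step 3 — Series combination: Z_total = R + C = 2200 - j480 Ω = 2252∠-12.3° Ω.
Step 4 — Source phasor: V = 20.4∠-22.1° V = 18.9 - j7.675 V.
Step 5 — Current: I = V / Z = 0.008928 - j0.001541 A = 0.00906∠-9.8° A.
Step 6 — Complex power: S = V·I* = 0.1806 - j0.0394 VA.
Step 7 — Real power: P = Re(S) = 0.1806 W.
Step 8 — Reactive power: Q = Im(S) = -0.0394 VAR.
Step 9 — Apparent power: |S| = 0.1848 VA.
Step 10 — Power factor: PF = P/|S| = 0.977 (leading).

(a) P = 0.1806 W  (b) Q = -0.0394 VAR  (c) S = 0.1848 VA  (d) PF = 0.977 (leading)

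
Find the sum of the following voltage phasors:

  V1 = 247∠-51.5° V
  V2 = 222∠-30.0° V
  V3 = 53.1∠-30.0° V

Step 1 — Convert each phasor to rectangular form:
  V1 = 247·(cos(-51.5°) + j·sin(-51.5°)) = 153.8 - j193.3 V
  V2 = 222·(cos(-30.0°) + j·sin(-30.0°)) = 192.3 - j111 V
  V3 = 53.1·(cos(-30.0°) + j·sin(-30.0°)) = 45.99 - j26.55 V
Step 2 — Sum components: V_total = 392 - j330.9 V.
Step 3 — Convert to polar: |V_total| = 513 V, ∠V_total = -40.2°.

V_total = 513∠-40.2° V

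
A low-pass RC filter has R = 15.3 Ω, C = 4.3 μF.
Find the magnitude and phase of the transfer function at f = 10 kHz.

Step 1 — Angular frequency: ω = 2π·1e+04 = 6.283e+04 rad/s.
Step 2 — Transfer function: H(jω) = 1/(1 + jωRC).
Step 3 — Denominator: 1 + jωRC = 1 + j·6.283e+04·15.3·4.3e-06 = 1 + j4.134.
Step 4 — H = 0.05529 - j0.2285.
Step 5 — Magnitude: |H| = 0.2351 (-12.6 dB); phase: φ = -76.4°.

|H| = 0.2351 (-12.6 dB), φ = -76.4°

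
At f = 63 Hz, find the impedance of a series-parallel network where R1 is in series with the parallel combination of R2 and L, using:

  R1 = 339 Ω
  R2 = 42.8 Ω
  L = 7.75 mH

Step 1 — Angular frequency: ω = 2π·f = 2π·63 = 395.8 rad/s.
Step 2 — Component impedances:
  R1: Z = R = 339 Ω
  R2: Z = R = 42.8 Ω
  L: Z = jωL = j·395.8·0.00775 = 0 + j3.068 Ω
Step 3 — Parallel branch: R2 || L = 1/(1/R2 + 1/L) = 0.2188 + j3.052 Ω.
Step 4 — Series with R1: Z_total = R1 + (R2 || L) = 339.2 + j3.052 Ω = 339.2∠0.5° Ω.

Z = 339.2 + j3.052 Ω = 339.2∠0.5° Ω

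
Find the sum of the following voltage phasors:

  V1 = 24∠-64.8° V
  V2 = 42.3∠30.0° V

Step 1 — Convert each phasor to rectangular form:
  V1 = 24·(cos(-64.8°) + j·sin(-64.8°)) = 10.22 - j21.72 V
  V2 = 42.3·(cos(30.0°) + j·sin(30.0°)) = 36.63 + j21.15 V
Step 2 — Sum components: V_total = 46.85 - j0.5658 V.
Step 3 — Convert to polar: |V_total| = 46.85 V, ∠V_total = -0.7°.

V_total = 46.85∠-0.7° V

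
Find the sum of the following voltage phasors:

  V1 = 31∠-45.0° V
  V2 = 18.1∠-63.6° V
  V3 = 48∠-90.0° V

Step 1 — Convert each phasor to rectangular form:
  V1 = 31·(cos(-45.0°) + j·sin(-45.0°)) = 21.92 - j21.92 V
  V2 = 18.1·(cos(-63.6°) + j·sin(-63.6°)) = 8.048 - j16.21 V
  V3 = 48·(cos(-90.0°) + j·sin(-90.0°)) = 0 - j48 V
Step 2 — Sum components: V_total = 29.97 - j86.13 V.
Step 3 — Convert to polar: |V_total| = 91.2 V, ∠V_total = -70.8°.

V_total = 91.2∠-70.8° V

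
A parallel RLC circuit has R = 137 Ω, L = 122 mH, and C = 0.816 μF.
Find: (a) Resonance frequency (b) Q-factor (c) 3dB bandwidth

Step 1 — Resonance: ω₀ = 1/√(LC) = 1/√(0.122·8.16e-07) = 3169 rad/s.
Step 2 — f₀ = ω₀/(2π) = 504.4 Hz.
Step 3 — Parallel Q: Q = R/(ω₀L) = 137/(3169·0.122) = 0.3543.
Step 4 — Bandwidth: Δω = ω₀/Q = 8945 rad/s; BW = Δω/(2π) = 1424 Hz.

(a) f₀ = 504.4 Hz  (b) Q = 0.3543  (c) BW = 1424 Hz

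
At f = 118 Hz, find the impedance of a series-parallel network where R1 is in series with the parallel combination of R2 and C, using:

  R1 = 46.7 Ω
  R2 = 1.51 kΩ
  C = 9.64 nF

Step 1 — Angular frequency: ω = 2π·f = 2π·118 = 741.4 rad/s.
Step 2 — Component impedances:
  R1: Z = R = 46.7 Ω
  R2: Z = R = 1510 Ω
  C: Z = 1/(jωC) = -j/(ω·C) = 0 - j1.399e+05 Ω
Step 3 — Parallel branch: R2 || C = 1/(1/R2 + 1/C) = 1510 - j16.29 Ω.
Step 4 — Series with R1: Z_total = R1 + (R2 || C) = 1557 - j16.29 Ω = 1557∠-0.6° Ω.

Z = 1557 - j16.29 Ω = 1557∠-0.6° Ω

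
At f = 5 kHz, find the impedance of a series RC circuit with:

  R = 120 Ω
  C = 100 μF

Step 1 — Angular frequency: ω = 2π·f = 2π·5000 = 3.142e+04 rad/s.
Step 2 — Component impedances:
  R: Z = R = 120 Ω
  C: Z = 1/(jωC) = -j/(ω·C) = 0 - j0.3183 Ω
Step 3 — Series combination: Z_total = R + C = 120 - j0.3183 Ω = 120∠-0.2° Ω.

Z = 120 - j0.3183 Ω = 120∠-0.2° Ω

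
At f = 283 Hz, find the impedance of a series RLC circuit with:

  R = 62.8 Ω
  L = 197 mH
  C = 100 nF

Step 1 — Angular frequency: ω = 2π·f = 2π·283 = 1778 rad/s.
Step 2 — Component impedances:
  R: Z = R = 62.8 Ω
  L: Z = jωL = j·1778·0.197 = 0 + j350.3 Ω
  C: Z = 1/(jωC) = -j/(ω·C) = 0 - j5624 Ω
Step 3 — Series combination: Z_total = R + L + C = 62.8 - j5274 Ω = 5274∠-89.3° Ω.

Z = 62.8 - j5274 Ω = 5274∠-89.3° Ω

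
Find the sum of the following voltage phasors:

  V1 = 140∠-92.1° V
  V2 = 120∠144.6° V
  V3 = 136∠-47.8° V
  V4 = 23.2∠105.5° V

Step 1 — Convert each phasor to rectangular form:
  V1 = 140·(cos(-92.1°) + j·sin(-92.1°)) = -5.13 - j139.9 V
  V2 = 120·(cos(144.6°) + j·sin(144.6°)) = -97.82 + j69.51 V
  V3 = 136·(cos(-47.8°) + j·sin(-47.8°)) = 91.35 - j100.7 V
  V4 = 23.2·(cos(105.5°) + j·sin(105.5°)) = -6.2 + j22.36 V
Step 2 — Sum components: V_total = -17.79 - j148.8 V.
Step 3 — Convert to polar: |V_total| = 149.8 V, ∠V_total = -96.8°.

V_total = 149.8∠-96.8° V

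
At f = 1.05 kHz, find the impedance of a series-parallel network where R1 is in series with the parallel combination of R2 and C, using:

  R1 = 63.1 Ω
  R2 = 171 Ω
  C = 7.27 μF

Step 1 — Angular frequency: ω = 2π·f = 2π·1050 = 6597 rad/s.
Step 2 — Component impedances:
  R1: Z = R = 63.1 Ω
  R2: Z = R = 171 Ω
  C: Z = 1/(jωC) = -j/(ω·C) = 0 - j20.85 Ω
Step 3 — Parallel branch: R2 || C = 1/(1/R2 + 1/C) = 2.505 - j20.54 Ω.
Step 4 — Series with R1: Z_total = R1 + (R2 || C) = 65.6 - j20.54 Ω = 68.75∠-17.4° Ω.

Z = 65.6 - j20.54 Ω = 68.75∠-17.4° Ω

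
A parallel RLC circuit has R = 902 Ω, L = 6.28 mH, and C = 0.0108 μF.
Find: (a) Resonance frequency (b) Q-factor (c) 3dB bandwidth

Step 1 — Resonance: ω₀ = 1/√(LC) = 1/√(0.00628·1.08e-08) = 1.214e+05 rad/s.
Step 2 — f₀ = ω₀/(2π) = 1.933e+04 Hz.
Step 3 — Parallel Q: Q = R/(ω₀L) = 902/(1.214e+05·0.00628) = 1.183.
Step 4 — Bandwidth: Δω = ω₀/Q = 1.027e+05 rad/s; BW = Δω/(2π) = 1.634e+04 Hz.

(a) f₀ = 1.933e+04 Hz  (b) Q = 1.183  (c) BW = 1.634e+04 Hz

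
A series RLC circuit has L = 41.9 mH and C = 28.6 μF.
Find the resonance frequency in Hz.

Step 1 — Resonance condition Im(Z)=0 gives ω₀ = 1/√(LC).
Step 2 — ω₀ = 1/√(0.0419·2.86e-05) = 913.5 rad/s.
Step 3 — f₀ = ω₀/(2π) = 145.4 Hz.

f₀ = 145.4 Hz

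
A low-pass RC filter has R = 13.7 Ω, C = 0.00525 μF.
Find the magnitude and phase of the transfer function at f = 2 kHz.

Step 1 — Angular frequency: ω = 2π·2000 = 1.257e+04 rad/s.
Step 2 — Transfer function: H(jω) = 1/(1 + jωRC).
Step 3 — Denominator: 1 + jωRC = 1 + j·1.257e+04·13.7·5.25e-09 = 1 + j0.0009038.
Step 4 — H = 1 - j0.0009038.
Step 5 — Magnitude: |H| = 1 (-0.0 dB); phase: φ = -0.1°.

|H| = 1 (-0.0 dB), φ = -0.1°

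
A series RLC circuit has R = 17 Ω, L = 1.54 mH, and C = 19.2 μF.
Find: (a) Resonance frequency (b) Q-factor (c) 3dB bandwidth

Step 1 — Resonance: ω₀ = 1/√(LC) = 1/√(0.00154·1.92e-05) = 5816 rad/s.
Step 2 — f₀ = ω₀/(2π) = 925.6 Hz.
Step 3 — Series Q: Q = ω₀L/R = 5816·0.00154/17 = 0.5268.
Step 4 — Bandwidth: Δω = ω₀/Q = 1.104e+04 rad/s; BW = Δω/(2π) = 1757 Hz.

(a) f₀ = 925.6 Hz  (b) Q = 0.5268  (c) BW = 1757 Hz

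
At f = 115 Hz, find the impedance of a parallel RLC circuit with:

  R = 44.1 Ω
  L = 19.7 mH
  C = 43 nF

Step 1 — Angular frequency: ω = 2π·f = 2π·115 = 722.6 rad/s.
Step 2 — Component impedances:
  R: Z = R = 44.1 Ω
  L: Z = jωL = j·722.6·0.0197 = 0 + j14.23 Ω
  C: Z = 1/(jωC) = -j/(ω·C) = 0 - j3.219e+04 Ω
Step 3 — Parallel combination: 1/Z_total = 1/R + 1/L + 1/C; Z_total = 4.164 + j12.9 Ω = 13.55∠72.1° Ω.

Z = 4.164 + j12.9 Ω = 13.55∠72.1° Ω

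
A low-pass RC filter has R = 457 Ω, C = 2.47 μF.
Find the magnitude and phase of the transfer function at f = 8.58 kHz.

Step 1 — Angular frequency: ω = 2π·8580 = 5.391e+04 rad/s.
Step 2 — Transfer function: H(jω) = 1/(1 + jωRC).
Step 3 — Denominator: 1 + jωRC = 1 + j·5.391e+04·457·2.47e-06 = 1 + j60.85.
Step 4 — H = 0.00027 - j0.01643.
Step 5 — Magnitude: |H| = 0.01643 (-35.7 dB); phase: φ = -89.1°.

|H| = 0.01643 (-35.7 dB), φ = -89.1°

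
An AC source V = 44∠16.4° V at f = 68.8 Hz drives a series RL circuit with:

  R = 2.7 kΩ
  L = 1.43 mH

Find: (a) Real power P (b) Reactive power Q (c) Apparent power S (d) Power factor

Step 1 — Angular frequency: ω = 2π·f = 2π·68.8 = 432.3 rad/s.
Step 2 — Component impedances:
  R: Z = R = 2700 Ω
  L: Z = jωL = j·432.3·0.00143 = 0 + j0.6182 Ω
Step 3 — Series combination: Z_total = R + L = 2700 + j0.6182 Ω = 2700∠0.0° Ω.
Step 4 — Source phasor: V = 44∠16.4° V = 42.21 + j12.42 V.
Step 5 — Current: I = V / Z = 0.01563 + j0.004598 A = 0.0163∠16.4° A.
Step 6 — Complex power: S = V·I* = 0.717 + j0.0001642 VA.
Step 7 — Real power: P = Re(S) = 0.717 W.
Step 8 — Reactive power: Q = Im(S) = 0.0001642 VAR.
Step 9 — Apparent power: |S| = 0.717 VA.
Step 10 — Power factor: PF = P/|S| = 1 (lagging).

(a) P = 0.717 W  (b) Q = 0.0001642 VAR  (c) S = 0.717 VA  (d) PF = 1 (lagging)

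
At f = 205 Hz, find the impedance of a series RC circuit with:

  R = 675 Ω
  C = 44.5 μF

Step 1 — Angular frequency: ω = 2π·f = 2π·205 = 1288 rad/s.
Step 2 — Component impedances:
  R: Z = R = 675 Ω
  C: Z = 1/(jωC) = -j/(ω·C) = 0 - j17.45 Ω
Step 3 — Series combination: Z_total = R + C = 675 - j17.45 Ω = 675.2∠-1.5° Ω.

Z = 675 - j17.45 Ω = 675.2∠-1.5° Ω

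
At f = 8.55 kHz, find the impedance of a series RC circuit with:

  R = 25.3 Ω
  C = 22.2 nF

Step 1 — Angular frequency: ω = 2π·f = 2π·8550 = 5.372e+04 rad/s.
Step 2 — Component impedances:
  R: Z = R = 25.3 Ω
  C: Z = 1/(jωC) = -j/(ω·C) = 0 - j838.5 Ω
Step 3 — Series combination: Z_total = R + C = 25.3 - j838.5 Ω = 838.9∠-88.3° Ω.

Z = 25.3 - j838.5 Ω = 838.9∠-88.3° Ω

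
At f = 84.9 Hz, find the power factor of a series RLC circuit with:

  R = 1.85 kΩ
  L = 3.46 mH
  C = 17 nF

Step 1 — Angular frequency: ω = 2π·f = 2π·84.9 = 533.4 rad/s.
Step 2 — Component impedances:
  R: Z = R = 1850 Ω
  L: Z = jωL = j·533.4·0.00346 = 0 + j1.846 Ω
  C: Z = 1/(jωC) = -j/(ω·C) = 0 - j1.103e+05 Ω
Step 3 — Series combination: Z_total = R + L + C = 1850 - j1.103e+05 Ω = 1.103e+05∠-89.0° Ω.
Step 4 — Power factor: PF = cos(φ) = Re(Z)/|Z| = 1850/1.103e+05 = 0.01677.
Step 5 — Type: Im(Z) = -1.103e+05 ⇒ leading (phase φ = -89.0°).

PF = 0.01677 (leading, φ = -89.0°)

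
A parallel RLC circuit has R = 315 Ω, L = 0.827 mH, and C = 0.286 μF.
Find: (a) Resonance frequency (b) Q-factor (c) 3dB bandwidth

Step 1 — Resonance: ω₀ = 1/√(LC) = 1/√(0.000827·2.86e-07) = 6.502e+04 rad/s.
Step 2 — f₀ = ω₀/(2π) = 1.035e+04 Hz.
Step 3 — Parallel Q: Q = R/(ω₀L) = 315/(6.502e+04·0.000827) = 5.858.
Step 4 — Bandwidth: Δω = ω₀/Q = 1.11e+04 rad/s; BW = Δω/(2π) = 1767 Hz.

(a) f₀ = 1.035e+04 Hz  (b) Q = 5.858  (c) BW = 1767 Hz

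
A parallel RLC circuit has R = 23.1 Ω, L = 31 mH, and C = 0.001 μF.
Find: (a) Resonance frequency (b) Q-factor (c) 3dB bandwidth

Step 1 — Resonance: ω₀ = 1/√(LC) = 1/√(0.031·1e-09) = 1.796e+05 rad/s.
Step 2 — f₀ = ω₀/(2π) = 2.859e+04 Hz.
Step 3 — Parallel Q: Q = R/(ω₀L) = 23.1/(1.796e+05·0.031) = 0.004149.
Step 4 — Bandwidth: Δω = ω₀/Q = 4.329e+07 rad/s; BW = Δω/(2π) = 6.89e+06 Hz.

(a) f₀ = 2.859e+04 Hz  (b) Q = 0.004149  (c) BW = 6.89e+06 Hz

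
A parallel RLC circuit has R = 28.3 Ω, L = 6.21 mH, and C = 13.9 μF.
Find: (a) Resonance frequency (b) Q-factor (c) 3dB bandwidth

Step 1 — Resonance: ω₀ = 1/√(LC) = 1/√(0.00621·1.39e-05) = 3404 rad/s.
Step 2 — f₀ = ω₀/(2π) = 541.7 Hz.
Step 3 — Parallel Q: Q = R/(ω₀L) = 28.3/(3404·0.00621) = 1.339.
Step 4 — Bandwidth: Δω = ω₀/Q = 2542 rad/s; BW = Δω/(2π) = 404.6 Hz.

(a) f₀ = 541.7 Hz  (b) Q = 1.339  (c) BW = 404.6 Hz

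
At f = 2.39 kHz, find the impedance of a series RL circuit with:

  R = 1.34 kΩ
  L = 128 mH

Step 1 — Angular frequency: ω = 2π·f = 2π·2390 = 1.502e+04 rad/s.
Step 2 — Component impedances:
  R: Z = R = 1340 Ω
  L: Z = jωL = j·1.502e+04·0.128 = 0 + j1922 Ω
Step 3 — Series combination: Z_total = R + L = 1340 + j1922 Ω = 2343∠55.1° Ω.

Z = 1340 + j1922 Ω = 2343∠55.1° Ω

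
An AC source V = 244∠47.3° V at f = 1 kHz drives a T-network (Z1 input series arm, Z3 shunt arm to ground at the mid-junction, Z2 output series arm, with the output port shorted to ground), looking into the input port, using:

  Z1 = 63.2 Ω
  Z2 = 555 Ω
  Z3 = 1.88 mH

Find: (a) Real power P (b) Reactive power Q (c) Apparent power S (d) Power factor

Step 1 — Angular frequency: ω = 2π·f = 2π·1000 = 6283 rad/s.
Step 2 — Component impedances:
  Z1: Z = R = 63.2 Ω
  Z2: Z = R = 555 Ω
  Z3: Z = jωL = j·6283·0.00188 = 0 + j11.81 Ω
Step 3 — With the output port shorted to ground, the output series arm Z2 runs from the junction to ground; the shunt arm Z3 also runs from the junction to ground. They appear in parallel: Z3 || Z2 = 0.2513 + j11.81 Ω.
Step 4 — Series with input arm Z1: Z_in = Z1 + (Z3 || Z2) = 63.45 + j11.81 Ω = 64.54∠10.5° Ω.
Step 5 — Source phasor: V = 244∠47.3° V = 165.5 + j179.3 V.
Step 6 — Current: I = V / Z = 3.029 + j2.262 A = 3.781∠36.8° A.
Step 7 — Complex power: S = V·I* = 906.9 + j168.8 VA.
Step 8 — Real power: P = Re(S) = 906.9 W.
Step 9 — Reactive power: Q = Im(S) = 168.8 VAR.
Step 10 — Apparent power: |S| = 922.5 VA.
Step 11 — Power factor: PF = P/|S| = 0.9831 (lagging).

(a) P = 906.9 W  (b) Q = 168.8 VAR  (c) S = 922.5 VA  (d) PF = 0.9831 (lagging)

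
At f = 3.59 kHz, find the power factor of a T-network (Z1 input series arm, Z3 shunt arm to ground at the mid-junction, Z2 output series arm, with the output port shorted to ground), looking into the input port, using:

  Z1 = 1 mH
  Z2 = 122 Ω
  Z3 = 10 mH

Step 1 — Angular frequency: ω = 2π·f = 2π·3590 = 2.256e+04 rad/s.
Step 2 — Component impedances:
  Z1: Z = jωL = j·2.256e+04·0.001 = 0 + j22.56 Ω
  Z2: Z = R = 122 Ω
  Z3: Z = jωL = j·2.256e+04·0.01 = 0 + j225.6 Ω
Step 3 — With the output port shorted to ground, the output series arm Z2 runs from the junction to ground; the shunt arm Z3 also runs from the junction to ground. They appear in parallel: Z3 || Z2 = 94.39 + j51.05 Ω.
Step 4 — Series with input arm Z1: Z_in = Z1 + (Z3 || Z2) = 94.39 + j73.61 Ω = 119.7∠37.9° Ω.
Step 5 — Power factor: PF = cos(φ) = Re(Z)/|Z| = 94.39/119.7 = 0.7886.
Step 6 — Type: Im(Z) = 73.61 ⇒ lagging (phase φ = 37.9°).

PF = 0.7886 (lagging, φ = 37.9°)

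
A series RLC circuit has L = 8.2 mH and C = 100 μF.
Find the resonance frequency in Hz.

Step 1 — Resonance condition Im(Z)=0 gives ω₀ = 1/√(LC).
Step 2 — ω₀ = 1/√(0.0082·0.0001) = 1104 rad/s.
Step 3 — f₀ = ω₀/(2π) = 175.8 Hz.

f₀ = 175.8 Hz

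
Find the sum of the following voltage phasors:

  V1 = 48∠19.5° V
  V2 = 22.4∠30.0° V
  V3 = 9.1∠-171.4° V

Step 1 — Convert each phasor to rectangular form:
  V1 = 48·(cos(19.5°) + j·sin(19.5°)) = 45.25 + j16.02 V
  V2 = 22.4·(cos(30.0°) + j·sin(30.0°)) = 19.4 + j11.2 V
  V3 = 9.1·(cos(-171.4°) + j·sin(-171.4°)) = -8.998 - j1.361 V
Step 2 — Sum components: V_total = 55.65 + j25.86 V.
Step 3 — Convert to polar: |V_total| = 61.36 V, ∠V_total = 24.9°.

V_total = 61.36∠24.9° V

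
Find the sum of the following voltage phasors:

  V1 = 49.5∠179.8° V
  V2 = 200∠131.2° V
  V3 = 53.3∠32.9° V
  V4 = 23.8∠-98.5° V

Step 1 — Convert each phasor to rectangular form:
  V1 = 49.5·(cos(179.8°) + j·sin(179.8°)) = -49.5 + j0.1728 V
  V2 = 200·(cos(131.2°) + j·sin(131.2°)) = -131.7 + j150.5 V
  V3 = 53.3·(cos(32.9°) + j·sin(32.9°)) = 44.75 + j28.95 V
  V4 = 23.8·(cos(-98.5°) + j·sin(-98.5°)) = -3.518 - j23.54 V
Step 2 — Sum components: V_total = -140 + j156.1 V.
Step 3 — Convert to polar: |V_total| = 209.7 V, ∠V_total = 131.9°.

V_total = 209.7∠131.9° V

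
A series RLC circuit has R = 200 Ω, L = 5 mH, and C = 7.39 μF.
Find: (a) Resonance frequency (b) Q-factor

Step 1 — Resonance condition Im(Z)=0 gives ω₀ = 1/√(LC).
Step 2 — ω₀ = 1/√(0.005·7.39e-06) = 5202 rad/s.
Step 3 — f₀ = ω₀/(2π) = 828 Hz.
Step 4 — Series Q: Q = ω₀L/R = 5202·0.005/200 = 0.1301.

(a) f₀ = 828 Hz  (b) Q = 0.1301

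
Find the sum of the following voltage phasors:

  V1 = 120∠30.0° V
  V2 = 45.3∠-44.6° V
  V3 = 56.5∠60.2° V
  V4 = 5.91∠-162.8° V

Step 1 — Convert each phasor to rectangular form:
  V1 = 120·(cos(30.0°) + j·sin(30.0°)) = 103.9 + j60 V
  V2 = 45.3·(cos(-44.6°) + j·sin(-44.6°)) = 32.25 - j31.81 V
  V3 = 56.5·(cos(60.2°) + j·sin(60.2°)) = 28.08 + j49.03 V
  V4 = 5.91·(cos(-162.8°) + j·sin(-162.8°)) = -5.646 - j1.748 V
Step 2 — Sum components: V_total = 158.6 + j75.47 V.
Step 3 — Convert to polar: |V_total| = 175.7 V, ∠V_total = 25.4°.

V_total = 175.7∠25.4° V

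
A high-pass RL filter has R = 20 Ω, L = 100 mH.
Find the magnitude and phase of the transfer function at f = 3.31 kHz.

Step 1 — Angular frequency: ω = 2π·3310 = 2.08e+04 rad/s.
Step 2 — Transfer function: H(jω) = jωL/(R + jωL).
Step 3 — Numerator jωL = j·2080; denominator R + jωL = 20 + j2080.
Step 4 — H = 0.9999 + j0.009616.
Step 5 — Magnitude: |H| = 1 (-0.0 dB); phase: φ = 0.6°.

|H| = 1 (-0.0 dB), φ = 0.6°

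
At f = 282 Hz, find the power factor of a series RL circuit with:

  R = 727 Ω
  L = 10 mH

Step 1 — Angular frequency: ω = 2π·f = 2π·282 = 1772 rad/s.
Step 2 — Component impedances:
  R: Z = R = 727 Ω
  L: Z = jωL = j·1772·0.01 = 0 + j17.72 Ω
Step 3 — Series combination: Z_total = R + L = 727 + j17.72 Ω = 727.2∠1.4° Ω.
Step 4 — Power factor: PF = cos(φ) = Re(Z)/|Z| = 727/727.2 = 0.9997.
Step 5 — Type: Im(Z) = 17.72 ⇒ lagging (phase φ = 1.4°).

PF = 0.9997 (lagging, φ = 1.4°)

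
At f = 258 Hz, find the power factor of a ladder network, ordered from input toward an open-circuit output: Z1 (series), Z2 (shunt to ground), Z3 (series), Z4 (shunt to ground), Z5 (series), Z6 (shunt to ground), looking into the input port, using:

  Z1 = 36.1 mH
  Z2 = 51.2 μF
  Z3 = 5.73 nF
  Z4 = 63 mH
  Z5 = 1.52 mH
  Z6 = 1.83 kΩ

Step 1 — Angular frequency: ω = 2π·f = 2π·258 = 1621 rad/s.
Step 2 — Component impedances:
  Z1: Z = jωL = j·1621·0.0361 = 0 + j58.52 Ω
  Z2: Z = 1/(jωC) = -j/(ω·C) = 0 - j12.05 Ω
  Z3: Z = 1/(jωC) = -j/(ω·C) = 0 - j1.077e+05 Ω
  Z4: Z = jωL = j·1621·0.063 = 0 + j102.1 Ω
  Z5: Z = jωL = j·1621·0.00152 = 0 + j2.464 Ω
  Z6: Z = R = 1830 Ω
Step 3 — Ladder network (open output): work backward from the far end, alternating series and parallel combinations. Z_in = 7.127e-08 + j46.47 Ω = 46.47∠90.0° Ω.
Step 4 — Power factor: PF = cos(φ) = Re(Z)/|Z| = 7.127e-08/46.47 = 1.534e-09.
Step 5 — Type: Im(Z) = 46.47 ⇒ lagging (phase φ = 90.0°).

PF = 1.534e-09 (lagging, φ = 90.0°)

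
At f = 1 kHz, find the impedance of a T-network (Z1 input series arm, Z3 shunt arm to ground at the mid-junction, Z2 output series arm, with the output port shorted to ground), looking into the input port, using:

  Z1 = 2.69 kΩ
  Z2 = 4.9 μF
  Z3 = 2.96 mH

Step 1 — Angular frequency: ω = 2π·f = 2π·1000 = 6283 rad/s.
Step 2 — Component impedances:
  Z1: Z = R = 2690 Ω
  Z2: Z = 1/(jωC) = -j/(ω·C) = 0 - j32.48 Ω
  Z3: Z = jωL = j·6283·0.00296 = 0 + j18.6 Ω
Step 3 — With the output port shorted to ground, the output series arm Z2 runs from the junction to ground; the shunt arm Z3 also runs from the junction to ground. They appear in parallel: Z3 || Z2 = 0 + j43.51 Ω.
Step 4 — Series with input arm Z1: Z_in = Z1 + (Z3 || Z2) = 2690 + j43.51 Ω = 2690∠0.9° Ω.

Z = 2690 + j43.51 Ω = 2690∠0.9° Ω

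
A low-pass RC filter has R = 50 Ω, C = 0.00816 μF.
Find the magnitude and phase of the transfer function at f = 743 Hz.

Step 1 — Angular frequency: ω = 2π·743 = 4668 rad/s.
Step 2 — Transfer function: H(jω) = 1/(1 + jωRC).
Step 3 — Denominator: 1 + jωRC = 1 + j·4668·50·8.16e-09 = 1 + j0.001905.
Step 4 — H = 1 - j0.001905.
Step 5 — Magnitude: |H| = 1 (-0.0 dB); phase: φ = -0.1°.

|H| = 1 (-0.0 dB), φ = -0.1°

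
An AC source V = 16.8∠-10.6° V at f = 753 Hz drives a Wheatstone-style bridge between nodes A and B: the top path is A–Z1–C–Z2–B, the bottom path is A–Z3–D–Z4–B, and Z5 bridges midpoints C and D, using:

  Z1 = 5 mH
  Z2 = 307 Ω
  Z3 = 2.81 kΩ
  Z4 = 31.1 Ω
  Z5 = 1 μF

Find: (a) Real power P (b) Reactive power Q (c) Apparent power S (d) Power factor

Step 1 — Angular frequency: ω = 2π·f = 2π·753 = 4731 rad/s.
Step 2 — Component impedances:
  Z1: Z = jωL = j·4731·0.005 = 0 + j23.66 Ω
  Z2: Z = R = 307 Ω
  Z3: Z = R = 2810 Ω
  Z4: Z = R = 31.1 Ω
  Z5: Z = 1/(jωC) = -j/(ω·C) = 0 - j211.4 Ω
Step 3 — Bridge requires nodal analysis (the Z5 bridge couples midpoints C and D, so the two paths cannot be reduced to a simple series/parallel combination). Setting node B to ground and injecting 1 A at node A, the 3-node admittance system at A, C, D solves to V_A = Z_AB = 108.2 - j94.78 Ω = 143.8∠-41.2° Ω.
Step 4 — Source phasor: V = 16.8∠-10.6° V = 16.51 - j3.09 V.
Step 5 — Current: I = V / Z = 0.1005 + j0.05948 A = 0.1168∠30.6° A.
Step 6 — Complex power: S = V·I* = 1.476 - j1.293 VA.
Step 7 — Real power: P = Re(S) = 1.476 W.
Step 8 — Reactive power: Q = Im(S) = -1.293 VAR.
Step 9 — Apparent power: |S| = 1.962 VA.
Step 10 — Power factor: PF = P/|S| = 0.7522 (leading).

(a) P = 1.476 W  (b) Q = -1.293 VAR  (c) S = 1.962 VA  (d) PF = 0.7522 (leading)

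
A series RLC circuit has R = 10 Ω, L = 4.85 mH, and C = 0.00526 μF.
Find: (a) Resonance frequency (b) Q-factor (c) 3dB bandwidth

Step 1 — Resonance: ω₀ = 1/√(LC) = 1/√(0.00485·5.26e-09) = 1.98e+05 rad/s.
Step 2 — f₀ = ω₀/(2π) = 3.151e+04 Hz.
Step 3 — Series Q: Q = ω₀L/R = 1.98e+05·0.00485/10 = 96.02.
Step 4 — Bandwidth: Δω = ω₀/Q = 2062 rad/s; BW = Δω/(2π) = 328.2 Hz.

(a) f₀ = 3.151e+04 Hz  (b) Q = 96.02  (c) BW = 328.2 Hz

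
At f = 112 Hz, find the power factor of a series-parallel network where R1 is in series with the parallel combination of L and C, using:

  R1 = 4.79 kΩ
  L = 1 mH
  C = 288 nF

Step 1 — Angular frequency: ω = 2π·f = 2π·112 = 703.7 rad/s.
Step 2 — Component impedances:
  R1: Z = R = 4790 Ω
  L: Z = jωL = j·703.7·0.001 = 0 + j0.7037 Ω
  C: Z = 1/(jωC) = -j/(ω·C) = 0 - j4934 Ω
Step 3 — Parallel branch: L || C = 1/(1/L + 1/C) = 0 + j0.7038 Ω.
Step 4 — Series with R1: Z_total = R1 + (L || C) = 4790 + j0.7038 Ω = 4790∠0.0° Ω.
Step 5 — Power factor: PF = cos(φ) = Re(Z)/|Z| = 4790/4790 = 1.
Step 6 — Type: Im(Z) = 0.7038 ⇒ lagging (phase φ = 0.0°).

PF = 1 (lagging, φ = 0.0°)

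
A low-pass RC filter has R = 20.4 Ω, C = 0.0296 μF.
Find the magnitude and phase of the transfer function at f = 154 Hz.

Step 1 — Angular frequency: ω = 2π·154 = 967.6 rad/s.
Step 2 — Transfer function: H(jω) = 1/(1 + jωRC).
Step 3 — Denominator: 1 + jωRC = 1 + j·967.6·20.4·2.96e-08 = 1 + j0.0005843.
Step 4 — H = 1 - j0.0005843.
Step 5 — Magnitude: |H| = 1 (-0.0 dB); phase: φ = -0.0°.

|H| = 1 (-0.0 dB), φ = -0.0°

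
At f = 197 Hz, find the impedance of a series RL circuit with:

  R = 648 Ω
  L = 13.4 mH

Step 1 — Angular frequency: ω = 2π·f = 2π·197 = 1238 rad/s.
Step 2 — Component impedances:
  R: Z = R = 648 Ω
  L: Z = jωL = j·1238·0.0134 = 0 + j16.59 Ω
Step 3 — Series combination: Z_total = R + L = 648 + j16.59 Ω = 648.2∠1.5° Ω.

Z = 648 + j16.59 Ω = 648.2∠1.5° Ω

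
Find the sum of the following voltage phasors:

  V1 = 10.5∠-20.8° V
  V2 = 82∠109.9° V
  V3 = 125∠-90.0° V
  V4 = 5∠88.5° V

Step 1 — Convert each phasor to rectangular form:
  V1 = 10.5·(cos(-20.8°) + j·sin(-20.8°)) = 9.816 - j3.729 V
  V2 = 82·(cos(109.9°) + j·sin(109.9°)) = -27.91 + j77.1 V
  V3 = 125·(cos(-90.0°) + j·sin(-90.0°)) = 0 - j125 V
  V4 = 5·(cos(88.5°) + j·sin(88.5°)) = 0.1309 + j4.998 V
Step 2 — Sum components: V_total = -17.96 - j46.63 V.
Step 3 — Convert to polar: |V_total| = 49.97 V, ∠V_total = -111.1°.

V_total = 49.97∠-111.1° V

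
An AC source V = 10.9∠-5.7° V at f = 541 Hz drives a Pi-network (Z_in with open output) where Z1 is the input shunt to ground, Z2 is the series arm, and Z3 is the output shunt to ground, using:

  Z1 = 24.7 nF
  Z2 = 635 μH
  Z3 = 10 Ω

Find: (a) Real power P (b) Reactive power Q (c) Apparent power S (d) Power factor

Step 1 — Angular frequency: ω = 2π·f = 2π·541 = 3399 rad/s.
Step 2 — Component impedances:
  Z1: Z = 1/(jωC) = -j/(ω·C) = 0 - j1.191e+04 Ω
  Z2: Z = jωL = j·3399·0.000635 = 0 + j2.158 Ω
  Z3: Z = R = 10 Ω
Step 3 — With open output, the series arm Z2 and the output shunt Z3 appear in series to ground: Z2 + Z3 = 10 + j2.158 Ω.
Step 4 — Parallel with input shunt Z1: Z_in = Z1 || (Z2 + Z3) = 10 + j2.15 Ω = 10.23∠12.1° Ω.
Step 5 — Source phasor: V = 10.9∠-5.7° V = 10.85 - j1.083 V.
Step 6 — Current: I = V / Z = 1.014 - j0.3262 A = 1.065∠-17.8° A.
Step 7 — Complex power: S = V·I* = 11.35 + j2.44 VA.
Step 8 — Real power: P = Re(S) = 11.35 W.
Step 9 — Reactive power: Q = Im(S) = 2.44 VAR.
Step 10 — Apparent power: |S| = 11.61 VA.
Step 11 — Power factor: PF = P/|S| = 0.9777 (lagging).

(a) P = 11.35 W  (b) Q = 2.44 VAR  (c) S = 11.61 VA  (d) PF = 0.9777 (lagging)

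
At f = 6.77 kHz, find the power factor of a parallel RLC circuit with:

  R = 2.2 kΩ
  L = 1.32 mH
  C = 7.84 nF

Step 1 — Angular frequency: ω = 2π·f = 2π·6770 = 4.254e+04 rad/s.
Step 2 — Component impedances:
  R: Z = R = 2200 Ω
  L: Z = jωL = j·4.254e+04·0.00132 = 0 + j56.15 Ω
  C: Z = 1/(jωC) = -j/(ω·C) = 0 - j2999 Ω
Step 3 — Parallel combination: 1/Z_total = 1/R + 1/L + 1/C; Z_total = 1.487 + j57.18 Ω = 57.2∠88.5° Ω.
Step 4 — Power factor: PF = cos(φ) = Re(Z)/|Z| = 1.487/57.2 = 0.026.
Step 5 — Type: Im(Z) = 57.18 ⇒ lagging (phase φ = 88.5°).

PF = 0.026 (lagging, φ = 88.5°)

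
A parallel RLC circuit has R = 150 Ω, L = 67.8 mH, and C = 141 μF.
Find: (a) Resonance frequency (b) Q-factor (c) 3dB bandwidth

Step 1 — Resonance: ω₀ = 1/√(LC) = 1/√(0.0678·0.000141) = 323.4 rad/s.
Step 2 — f₀ = ω₀/(2π) = 51.47 Hz.
Step 3 — Parallel Q: Q = R/(ω₀L) = 150/(323.4·0.0678) = 6.84.
Step 4 — Bandwidth: Δω = ω₀/Q = 47.28 rad/s; BW = Δω/(2π) = 7.525 Hz.

(a) f₀ = 51.47 Hz  (b) Q = 6.84  (c) BW = 7.525 Hz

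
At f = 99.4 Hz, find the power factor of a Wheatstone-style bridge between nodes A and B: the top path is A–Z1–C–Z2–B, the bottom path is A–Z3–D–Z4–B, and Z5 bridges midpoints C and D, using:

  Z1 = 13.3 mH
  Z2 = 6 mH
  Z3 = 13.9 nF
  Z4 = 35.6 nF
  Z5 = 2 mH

Step 1 — Angular frequency: ω = 2π·f = 2π·99.4 = 624.5 rad/s.
Step 2 — Component impedances:
  Z1: Z = jωL = j·624.5·0.0133 = 0 + j8.306 Ω
  Z2: Z = jωL = j·624.5·0.006 = 0 + j3.747 Ω
  Z3: Z = 1/(jωC) = -j/(ω·C) = 0 - j1.152e+05 Ω
  Z4: Z = 1/(jωC) = -j/(ω·C) = 0 - j4.498e+04 Ω
  Z5: Z = jωL = j·624.5·0.002 = 0 + j1.249 Ω
Step 3 — Bridge requires nodal analysis (the Z5 bridge couples midpoints C and D, so the two paths cannot be reduced to a simple series/parallel combination). Setting node B to ground and injecting 1 A at node A, the 3-node admittance system at A, C, D solves to V_A = Z_AB = 0 + j12.05 Ω = 12.05∠90.0° Ω.
Step 4 — Power factor: PF = cos(φ) = Re(Z)/|Z| = 0/12.05 = 0.
Step 5 — Type: Im(Z) = 12.05 ⇒ lagging (phase φ = 90.0°).

PF = 0 (lagging, φ = 90.0°)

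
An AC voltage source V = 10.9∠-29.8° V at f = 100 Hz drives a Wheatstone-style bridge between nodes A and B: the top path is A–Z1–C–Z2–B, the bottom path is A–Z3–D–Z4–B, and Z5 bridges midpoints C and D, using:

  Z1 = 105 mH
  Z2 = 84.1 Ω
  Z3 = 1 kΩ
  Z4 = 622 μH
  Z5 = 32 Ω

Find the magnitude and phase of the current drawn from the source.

Step 1 — Angular frequency: ω = 2π·f = 2π·100 = 628.3 rad/s.
Step 2 — Component impedances:
  Z1: Z = jωL = j·628.3·0.105 = 0 + j65.97 Ω
  Z2: Z = R = 84.1 Ω
  Z3: Z = R = 1000 Ω
  Z4: Z = jωL = j·628.3·0.000622 = 0 + j0.3908 Ω
  Z5: Z = R = 32 Ω
Step 3 — Bridge requires nodal analysis (the Z5 bridge couples midpoints C and D, so the two paths cannot be reduced to a simple series/parallel combination). Setting node B to ground and injecting 1 A at node A, the 3-node admittance system at A, C, D solves to V_A = Z_AB = 26.69 + j62.97 Ω = 68.39∠67.0° Ω.
Step 4 — Source phasor: V = 10.9∠-29.8° V = 9.459 - j5.417 V.
Step 5 — Ohm's law: I = V / Z_total = (9.459 - j5.417) / (26.69 + j62.97) = -0.01895 - j0.1582 A.
Step 6 — Convert to polar: |I| = 0.1594 A, ∠I = -96.8°.

I = 0.1594∠-96.8° A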